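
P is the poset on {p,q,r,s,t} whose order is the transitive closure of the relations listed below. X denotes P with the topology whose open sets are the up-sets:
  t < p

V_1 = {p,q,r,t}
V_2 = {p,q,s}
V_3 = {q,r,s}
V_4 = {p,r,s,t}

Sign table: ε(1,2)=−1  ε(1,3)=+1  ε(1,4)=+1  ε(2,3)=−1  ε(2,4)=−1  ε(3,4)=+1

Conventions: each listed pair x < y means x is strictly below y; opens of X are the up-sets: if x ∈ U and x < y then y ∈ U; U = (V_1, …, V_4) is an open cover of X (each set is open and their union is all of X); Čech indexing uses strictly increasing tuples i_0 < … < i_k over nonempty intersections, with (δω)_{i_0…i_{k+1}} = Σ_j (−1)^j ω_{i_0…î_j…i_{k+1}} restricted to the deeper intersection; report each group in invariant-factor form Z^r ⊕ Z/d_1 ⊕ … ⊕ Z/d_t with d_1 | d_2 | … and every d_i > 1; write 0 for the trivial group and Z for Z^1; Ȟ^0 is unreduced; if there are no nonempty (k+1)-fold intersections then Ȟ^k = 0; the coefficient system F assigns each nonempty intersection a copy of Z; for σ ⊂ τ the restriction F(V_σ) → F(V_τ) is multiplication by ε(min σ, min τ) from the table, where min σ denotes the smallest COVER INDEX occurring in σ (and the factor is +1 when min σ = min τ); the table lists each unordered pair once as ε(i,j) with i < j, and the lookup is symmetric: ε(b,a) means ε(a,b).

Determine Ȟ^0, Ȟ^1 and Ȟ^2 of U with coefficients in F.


Ȟ^0(U;F) ≅ Z, Ȟ^1(U;F) ≅ 0 and Ȟ^2(U;F) ≅ Z

nerve of the cover:
  V12={p,q} V13={q,r} V14={p,r,t} V23={q,s} V24={p,s} V34={r,s}
  V123={q} V124={p} V134={r} V234={s}
C dims 4,6,4; δ0: rk 3, SNF 1^3; δ1: rk 3, SNF 1^3
Ȟ^0 = (4 − 3) − 0 = 1, so Ȟ^0 ≅ Z
Ȟ^1 = (6 − 3) − 3 = 0, so Ȟ^1 ≅ 0
Ȟ^2 = (4 − 0) − 3 = 1, so Ȟ^2 ≅ Z


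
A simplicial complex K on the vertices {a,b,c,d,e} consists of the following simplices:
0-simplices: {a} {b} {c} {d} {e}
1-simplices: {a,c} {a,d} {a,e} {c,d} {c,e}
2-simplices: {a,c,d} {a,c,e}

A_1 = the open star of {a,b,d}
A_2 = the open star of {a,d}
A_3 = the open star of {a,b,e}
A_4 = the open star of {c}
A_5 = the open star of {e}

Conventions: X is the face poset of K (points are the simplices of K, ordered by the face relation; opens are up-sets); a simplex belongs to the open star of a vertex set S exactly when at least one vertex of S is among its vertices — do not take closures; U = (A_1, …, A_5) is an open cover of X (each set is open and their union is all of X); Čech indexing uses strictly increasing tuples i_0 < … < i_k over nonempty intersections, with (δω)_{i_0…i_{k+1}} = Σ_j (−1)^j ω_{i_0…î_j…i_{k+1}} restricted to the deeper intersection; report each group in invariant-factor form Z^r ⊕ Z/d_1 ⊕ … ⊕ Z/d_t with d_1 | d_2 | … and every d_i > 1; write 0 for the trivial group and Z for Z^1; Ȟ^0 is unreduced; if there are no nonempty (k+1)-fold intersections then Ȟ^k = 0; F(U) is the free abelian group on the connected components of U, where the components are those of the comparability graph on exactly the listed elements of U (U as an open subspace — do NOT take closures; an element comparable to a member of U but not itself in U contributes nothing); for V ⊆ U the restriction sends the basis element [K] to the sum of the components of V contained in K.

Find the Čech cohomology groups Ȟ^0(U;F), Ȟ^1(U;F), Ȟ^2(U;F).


nonempty intersections:
  A1={{a},{b},{d},{a,c},{a,d},{a,e},{c,d},{a,c,d},{a,c,e}} A2={{a},{d},{a,c},{a,d},{a,e},{c,d},{a,c,d},{a,c,e}} A3={{a},{b},{e},{a,c},{a,d},{a,e},{c,e},{a,c,d},{a,c,e}} A4={{c},{a,c},{c,d},{c,e},{a,c,d},{a,c,e}} A5={{e},{a,e},{c,e},{a,c,e}}
  A12={{a},{d},{a,c},{a,d},{a,e},{c,d},{a,c,d},{a,c,e}} A13={{a},{b},{a,c},{a,d},{a,e},{a,c,d},{a,c,e}} A14={{a,c},{c,d},{a,c,d},{a,c,e}} A15={{a,e},{a,c,e}} A23={{a},{a,c},{a,d},{a,e},{a,c,d},{a,c,e}} A24={{a,c},{c,d},{a,c,d},{a,c,e}} A25={{a,e},{a,c,e}} A34={{a,c},{c,e},{a,c,d},{a,c,e}} A35={{e},{a,e},{c,e},{a,c,e}} A45={{c,e},{a,c,e}}
  A123={{a},{a,c},{a,d},{a,e},{a,c,d},{a,c,e}} A124={{a,c},{c,d},{a,c,d},{a,c,e}} A125={{a,e},{a,c,e}} A134={{a,c},{a,c,d},{a,c,e}} A135={{a,e},{a,c,e}} A145={{a,c,e}} A234={{a,c},{a,c,d},{a,c,e}} A235={{a,e},{a,c,e}} A245={{a,c,e}} A345={{c,e},{a,c,e}}
  A1234={{a,c},{a,c,d},{a,c,e}} A1235={{a,e},{a,c,e}} A1245={{a,c,e}} A1345={{a,c,e}} A2345={{a,c,e}}
  A12345={{a,c,e}}
components per intersection:
  A1: {{a},{d},{a,c},{a,d},{a,e},{c,d},{a,c,d},{a,c,e}} {{b}}
  A2: {{a},{d},{a,c},{a,d},{a,e},{c,d},{a,c,d},{a,c,e}}
  A3: {{a},{e},{a,c},{a,d},{a,e},{c,e},{a,c,d},{a,c,e}} {{b}}
  A4: {{c},{a,c},{c,d},{c,e},{a,c,d},{a,c,e}}
  A5: {{e},{a,e},{c,e},{a,c,e}}
  A12: {{a},{d},{a,c},{a,d},{a,e},{c,d},{a,c,d},{a,c,e}}
  A13: {{a},{a,c},{a,d},{a,e},{a,c,d},{a,c,e}} {{b}}
  A14: {{a,c},{c,d},{a,c,d},{a,c,e}}
  A15: {{a,e},{a,c,e}}
  A23: {{a},{a,c},{a,d},{a,e},{a,c,d},{a,c,e}}
  A24: {{a,c},{c,d},{a,c,d},{a,c,e}}
  A25: {{a,e},{a,c,e}}
  A34: {{a,c},{c,e},{a,c,d},{a,c,e}}
  A35: {{e},{a,e},{c,e},{a,c,e}}
  A45: {{c,e},{a,c,e}}
  A123: {{a},{a,c},{a,d},{a,e},{a,c,d},{a,c,e}}
  A124: {{a,c},{c,d},{a,c,d},{a,c,e}}
  A125: {{a,e},{a,c,e}}
  A134: {{a,c},{a,c,d},{a,c,e}}
  A135: {{a,e},{a,c,e}}
  A145: {{a,c,e}}
  A234: {{a,c},{a,c,d},{a,c,e}}
  A235: {{a,e},{a,c,e}}
  A245: {{a,c,e}}
  A345: {{c,e},{a,c,e}}
  A1234: {{a,c},{a,c,d},{a,c,e}}
  A1235: {{a,e},{a,c,e}}
  A1245: {{a,c,e}}
  A1345: {{a,c,e}}
  A2345: {{a,c,e}}
  A12345: {{a,c,e}}
C dims 7,11,10,5; δ0: rk 5, SNF 1^5; δ1: rk 6, SNF 1^6; δ2: rk 4, SNF 1^4
Ȟ^0: (7−5)−0=2 ⇒ Z^2
Ȟ^1: (11−6)−5=0 ⇒ 0
Ȟ^2: (10−4)−6=0 ⇒ 0

Ȟ^0 ≅ Z^2,  Ȟ^1 ≅ 0,  Ȟ^2 ≅ 0


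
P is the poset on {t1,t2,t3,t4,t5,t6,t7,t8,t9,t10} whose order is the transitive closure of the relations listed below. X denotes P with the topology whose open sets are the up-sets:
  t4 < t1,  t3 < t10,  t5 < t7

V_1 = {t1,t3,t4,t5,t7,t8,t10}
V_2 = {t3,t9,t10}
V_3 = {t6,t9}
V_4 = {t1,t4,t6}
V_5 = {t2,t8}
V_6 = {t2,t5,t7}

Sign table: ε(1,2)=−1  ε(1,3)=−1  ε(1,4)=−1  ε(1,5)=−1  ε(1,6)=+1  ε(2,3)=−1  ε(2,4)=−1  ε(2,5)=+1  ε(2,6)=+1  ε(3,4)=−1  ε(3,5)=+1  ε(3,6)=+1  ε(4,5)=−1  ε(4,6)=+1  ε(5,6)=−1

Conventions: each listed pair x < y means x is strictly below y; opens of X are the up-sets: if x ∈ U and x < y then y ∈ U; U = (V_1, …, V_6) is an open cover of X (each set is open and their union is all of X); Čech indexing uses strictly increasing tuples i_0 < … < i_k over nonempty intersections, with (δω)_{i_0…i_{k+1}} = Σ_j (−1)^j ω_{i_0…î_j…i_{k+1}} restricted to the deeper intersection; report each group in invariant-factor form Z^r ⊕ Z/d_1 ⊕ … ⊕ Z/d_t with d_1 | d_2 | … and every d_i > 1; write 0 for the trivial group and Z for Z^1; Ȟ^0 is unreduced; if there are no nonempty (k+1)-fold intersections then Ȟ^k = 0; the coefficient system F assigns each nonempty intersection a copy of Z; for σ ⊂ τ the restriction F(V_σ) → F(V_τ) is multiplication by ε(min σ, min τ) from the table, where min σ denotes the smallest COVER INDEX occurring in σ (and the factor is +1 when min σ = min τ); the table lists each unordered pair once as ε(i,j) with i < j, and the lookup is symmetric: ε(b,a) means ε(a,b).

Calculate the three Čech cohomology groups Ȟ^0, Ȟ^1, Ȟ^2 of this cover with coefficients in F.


cover nerve:
  V12={t3,t10} V14={t1,t4} V15={t8} V16={t5,t7} V23={t9} V34={t6} V56={t2}
C dims 6,7; δ0: rk 5, SNF 1^5
Ȟ^0: (6−5)−0=1 ⇒ Z
Ȟ^1: (7−0)−5=2 ⇒ Z^2
Ȟ^2: (0−0)−0=0 ⇒ 0

Ȟ^0 ≅ Z, Ȟ^1 ≅ Z^2, Ȟ^2 ≅ 0


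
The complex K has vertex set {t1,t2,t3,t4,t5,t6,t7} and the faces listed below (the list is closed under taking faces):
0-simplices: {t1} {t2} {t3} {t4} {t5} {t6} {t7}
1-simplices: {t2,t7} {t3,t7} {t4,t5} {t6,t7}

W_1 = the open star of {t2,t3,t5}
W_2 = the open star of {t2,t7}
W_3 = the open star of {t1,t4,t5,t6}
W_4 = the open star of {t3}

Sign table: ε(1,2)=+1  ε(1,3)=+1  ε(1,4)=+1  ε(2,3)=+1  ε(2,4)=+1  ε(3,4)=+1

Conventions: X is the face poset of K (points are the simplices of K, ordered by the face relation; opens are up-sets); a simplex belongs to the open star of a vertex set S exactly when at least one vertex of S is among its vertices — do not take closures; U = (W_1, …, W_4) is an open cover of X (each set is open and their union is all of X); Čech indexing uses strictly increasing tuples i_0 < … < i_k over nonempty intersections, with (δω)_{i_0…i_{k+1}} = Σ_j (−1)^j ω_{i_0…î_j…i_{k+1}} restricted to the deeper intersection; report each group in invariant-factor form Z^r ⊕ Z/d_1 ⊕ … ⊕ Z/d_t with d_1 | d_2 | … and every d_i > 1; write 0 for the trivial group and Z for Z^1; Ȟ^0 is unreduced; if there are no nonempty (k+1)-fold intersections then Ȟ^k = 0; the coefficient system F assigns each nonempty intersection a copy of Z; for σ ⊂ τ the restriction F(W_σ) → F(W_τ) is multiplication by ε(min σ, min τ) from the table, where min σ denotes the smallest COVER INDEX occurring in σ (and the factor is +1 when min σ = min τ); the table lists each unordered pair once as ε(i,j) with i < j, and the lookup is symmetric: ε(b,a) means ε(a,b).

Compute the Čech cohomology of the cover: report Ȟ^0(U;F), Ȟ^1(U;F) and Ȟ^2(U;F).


nonempty intersections:
  W1={{t2},{t3},{t5},{t2,t7},{t3,t7},{t4,t5}} W2={{t2},{t7},{t2,t7},{t3,t7},{t6,t7}} W3={{t1},{t4},{t5},{t6},{t4,t5},{t6,t7}} W4={{t3},{t3,t7}}
  W12={{t2},{t2,t7},{t3,t7}} W13={{t5},{t4,t5}} W14={{t3},{t3,t7}} W23={{t6,t7}} W24={{t3,t7}}
  W124={{t3,t7}}
C dims 4,5,1; δ0: rk 3, SNF 1^3; δ1: rk 1, SNF 1^1
Ȟ^0: (4−3)−0=1 ⇒ Z
Ȟ^1: (5−1)−3=1 ⇒ Z
Ȟ^2: (1−0)−1=0 ⇒ 0

Ȟ^0 = Z, Ȟ^1 = Z, Ȟ^2 = 0


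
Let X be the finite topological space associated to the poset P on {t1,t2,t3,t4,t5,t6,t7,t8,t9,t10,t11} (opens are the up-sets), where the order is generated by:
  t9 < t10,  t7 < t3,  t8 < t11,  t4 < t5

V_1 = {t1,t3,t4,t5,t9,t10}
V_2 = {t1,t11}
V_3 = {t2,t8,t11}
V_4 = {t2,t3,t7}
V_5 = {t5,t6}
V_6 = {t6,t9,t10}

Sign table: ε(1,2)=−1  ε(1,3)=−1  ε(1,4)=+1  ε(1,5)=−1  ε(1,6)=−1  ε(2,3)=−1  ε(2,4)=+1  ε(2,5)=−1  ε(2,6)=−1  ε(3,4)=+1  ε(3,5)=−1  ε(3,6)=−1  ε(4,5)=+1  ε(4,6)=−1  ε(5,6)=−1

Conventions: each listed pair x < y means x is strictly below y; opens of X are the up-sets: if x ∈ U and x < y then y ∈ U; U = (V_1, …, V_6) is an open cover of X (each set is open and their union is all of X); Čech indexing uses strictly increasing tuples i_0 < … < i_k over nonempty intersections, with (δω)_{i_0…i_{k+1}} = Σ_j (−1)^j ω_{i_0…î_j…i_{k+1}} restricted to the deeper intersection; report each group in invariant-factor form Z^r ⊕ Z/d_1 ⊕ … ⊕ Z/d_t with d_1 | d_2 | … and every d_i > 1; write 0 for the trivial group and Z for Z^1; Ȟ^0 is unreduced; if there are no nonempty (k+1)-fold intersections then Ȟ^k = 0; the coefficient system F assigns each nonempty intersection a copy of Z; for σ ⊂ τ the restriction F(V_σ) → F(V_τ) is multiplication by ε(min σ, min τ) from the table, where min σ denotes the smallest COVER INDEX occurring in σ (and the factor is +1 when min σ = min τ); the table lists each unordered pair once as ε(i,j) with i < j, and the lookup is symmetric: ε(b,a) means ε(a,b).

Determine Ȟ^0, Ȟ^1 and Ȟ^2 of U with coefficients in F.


cover nerve:
  V12={t1} V14={t3} V15={t5} V16={t9,t10} V23={t11} V34={t2} V56={t6}
C dims 6,7; δ0: rk 6, SNF 1^5·2
Ȟ^0: (6−6)−0=0 ⇒ 0
Ȟ^1: (7−0)−6=1 plus torsion [2] ⇒ Z ⊕ Z/2
Ȟ^2: (0−0)−0=0 ⇒ 0

Ȟ^0 ≅ 0, Ȟ^1 ≅ Z ⊕ Z/2, Ȟ^2 ≅ 0


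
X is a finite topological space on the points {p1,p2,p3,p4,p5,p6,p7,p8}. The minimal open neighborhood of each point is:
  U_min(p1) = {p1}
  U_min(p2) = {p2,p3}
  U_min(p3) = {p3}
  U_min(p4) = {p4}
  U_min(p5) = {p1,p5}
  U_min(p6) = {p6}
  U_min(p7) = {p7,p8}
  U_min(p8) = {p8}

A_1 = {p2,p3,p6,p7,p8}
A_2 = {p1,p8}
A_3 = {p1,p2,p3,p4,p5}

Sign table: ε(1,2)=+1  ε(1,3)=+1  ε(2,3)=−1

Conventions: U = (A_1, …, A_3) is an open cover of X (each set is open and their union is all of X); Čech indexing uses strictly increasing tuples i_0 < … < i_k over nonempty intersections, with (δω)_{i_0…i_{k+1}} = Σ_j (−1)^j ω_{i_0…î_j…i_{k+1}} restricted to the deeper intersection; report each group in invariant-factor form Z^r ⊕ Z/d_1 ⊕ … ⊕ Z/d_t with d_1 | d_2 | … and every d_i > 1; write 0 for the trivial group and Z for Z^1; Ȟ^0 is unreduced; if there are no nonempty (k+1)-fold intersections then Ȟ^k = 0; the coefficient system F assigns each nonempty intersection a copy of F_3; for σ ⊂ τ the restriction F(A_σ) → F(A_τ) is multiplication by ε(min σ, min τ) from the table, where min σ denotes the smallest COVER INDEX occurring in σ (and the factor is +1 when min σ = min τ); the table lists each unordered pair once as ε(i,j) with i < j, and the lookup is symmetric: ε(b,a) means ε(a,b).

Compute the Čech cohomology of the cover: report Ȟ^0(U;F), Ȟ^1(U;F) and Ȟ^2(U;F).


Ȟ^0 ≅ 0, Ȟ^1 ≅ 0, Ȟ^2 ≅ 0

cover nerve:
  A12={p8} A13={p2,p3} A23={p1}
C dims 3,3; δ0: rk_F3 3
Ȟ^0: (3−3)−0=0 ⇒ 0
Ȟ^1: (3−0)−3=0 ⇒ 0
Ȟ^2: (0−0)−0=0 ⇒ 0


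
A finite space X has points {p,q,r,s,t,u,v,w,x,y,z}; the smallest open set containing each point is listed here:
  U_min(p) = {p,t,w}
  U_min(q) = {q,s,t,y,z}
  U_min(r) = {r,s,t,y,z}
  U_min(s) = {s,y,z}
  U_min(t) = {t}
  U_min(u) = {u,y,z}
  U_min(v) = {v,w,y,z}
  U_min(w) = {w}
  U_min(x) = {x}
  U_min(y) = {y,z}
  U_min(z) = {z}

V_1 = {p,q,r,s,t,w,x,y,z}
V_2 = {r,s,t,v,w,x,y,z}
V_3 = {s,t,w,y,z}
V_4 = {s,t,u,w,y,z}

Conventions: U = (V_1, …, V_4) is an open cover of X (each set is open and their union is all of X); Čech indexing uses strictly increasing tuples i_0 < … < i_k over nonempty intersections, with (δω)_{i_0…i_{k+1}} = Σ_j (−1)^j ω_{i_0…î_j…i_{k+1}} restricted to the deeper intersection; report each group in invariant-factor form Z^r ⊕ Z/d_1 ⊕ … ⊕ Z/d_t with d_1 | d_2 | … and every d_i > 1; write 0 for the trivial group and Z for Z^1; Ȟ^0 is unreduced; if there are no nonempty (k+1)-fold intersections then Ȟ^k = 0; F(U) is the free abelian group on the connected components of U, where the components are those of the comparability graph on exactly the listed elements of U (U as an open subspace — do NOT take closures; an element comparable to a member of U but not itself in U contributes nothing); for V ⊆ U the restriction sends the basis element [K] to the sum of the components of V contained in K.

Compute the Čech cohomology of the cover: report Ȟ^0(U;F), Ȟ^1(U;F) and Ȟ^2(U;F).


nerve simplices:
  V12={r,s,t,w,x,y,z} V13={s,t,w,y,z} V14={s,t,w,y,z} V23={s,t,w,y,z} V24={s,t,w,y,z} V34={s,t,w,y,z}
  V123={s,t,w,y,z} V124={s,t,w,y,z} V134={s,t,w,y,z} V234={s,t,w,y,z}
  V1234={s,t,w,y,z}
components per intersection:
  V1: {p,q,r,s,t,w,y,z} {x}
  V2: {r,s,t,v,w,y,z} {x}
  V3: {s,y,z} {t} {w}
  V4: {s,u,y,z} {t} {w}
  V12: {r,s,t,y,z} {w} {x}
  V13: {s,y,z} {t} {w}
  V14: {s,y,z} {t} {w}
  V23: {s,y,z} {t} {w}
  V24: {s,y,z} {t} {w}
  V34: {s,y,z} {t} {w}
  V123: {s,y,z} {t} {w}
  V124: {s,y,z} {t} {w}
  V134: {s,y,z} {t} {w}
  V234: {s,y,z} {t} {w}
  V1234: {s,y,z} {t} {w}
C dims 10,18,12,3; δ0: rk 8, SNF 1^8; δ1: rk 9, SNF 1^9; δ2: rk 3, SNF 1^3
degree 0: 10−8−0 = 2 → Ȟ^0 ≅ Z^2
degree 1: 18−9−8 = 1 → Ȟ^1 ≅ Z
degree 2: 12−3−9 = 0 → Ȟ^2 ≅ 0

Ȟ^0(U;F) ≅ Z^2, Ȟ^1(U;F) ≅ Z and Ȟ^2(U;F) ≅ 0


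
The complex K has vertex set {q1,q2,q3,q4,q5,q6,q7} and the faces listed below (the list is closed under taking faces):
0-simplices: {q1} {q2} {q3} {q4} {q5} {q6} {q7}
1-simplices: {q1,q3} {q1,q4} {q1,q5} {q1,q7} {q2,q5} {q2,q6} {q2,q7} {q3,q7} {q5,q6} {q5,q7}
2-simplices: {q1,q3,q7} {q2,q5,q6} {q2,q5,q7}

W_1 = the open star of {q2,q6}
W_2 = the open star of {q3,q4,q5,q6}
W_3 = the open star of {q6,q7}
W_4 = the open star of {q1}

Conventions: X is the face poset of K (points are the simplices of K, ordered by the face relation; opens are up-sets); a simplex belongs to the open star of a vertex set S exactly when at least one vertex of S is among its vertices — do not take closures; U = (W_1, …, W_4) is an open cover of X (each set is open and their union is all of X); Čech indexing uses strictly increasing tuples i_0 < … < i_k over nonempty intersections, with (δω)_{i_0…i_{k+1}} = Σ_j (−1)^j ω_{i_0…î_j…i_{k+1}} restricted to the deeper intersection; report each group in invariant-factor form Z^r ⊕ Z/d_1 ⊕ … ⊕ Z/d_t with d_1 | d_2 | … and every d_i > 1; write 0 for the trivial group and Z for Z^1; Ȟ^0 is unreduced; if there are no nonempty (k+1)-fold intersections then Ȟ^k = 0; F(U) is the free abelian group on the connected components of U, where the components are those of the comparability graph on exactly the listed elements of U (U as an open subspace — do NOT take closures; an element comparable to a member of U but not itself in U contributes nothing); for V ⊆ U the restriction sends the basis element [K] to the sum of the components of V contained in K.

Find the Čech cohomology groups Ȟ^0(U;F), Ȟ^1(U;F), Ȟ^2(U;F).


Ȟ^0(U;F) ≅ Z,  Ȟ^1(U;F) ≅ Z,  Ȟ^2(U;F) ≅ 0

nerve simplices:
  W1={{q2},{q6},{q2,q5},{q2,q6},{q2,q7},{q5,q6},{q2,q5,q6},{q2,q5,q7}} W2={{q3},{q4},{q5},{q6},{q1,q3},{q1,q4},{q1,q5},{q2,q5},{q2,q6},{q3,q7},{q5,q6},{q5,q7},{q1,q3,q7},{q2,q5,q6},{q2,q5,q7}} W3={{q6},{q7},{q1,q7},{q2,q6},{q2,q7},{q3,q7},{q5,q6},{q5,q7},{q1,q3,q7},{q2,q5,q6},{q2,q5,q7}} W4={{q1},{q1,q3},{q1,q4},{q1,q5},{q1,q7},{q1,q3,q7}}
  W12={{q6},{q2,q5},{q2,q6},{q5,q6},{q2,q5,q6},{q2,q5,q7}} W13={{q6},{q2,q6},{q2,q7},{q5,q6},{q2,q5,q6},{q2,q5,q7}} W23={{q6},{q2,q6},{q3,q7},{q5,q6},{q5,q7},{q1,q3,q7},{q2,q5,q6},{q2,q5,q7}} W24={{q1,q3},{q1,q4},{q1,q5},{q1,q3,q7}} W34={{q1,q7},{q1,q3,q7}}
  W123={{q6},{q2,q6},{q5,q6},{q2,q5,q6},{q2,q5,q7}} W234={{q1,q3,q7}}
components per intersection:
  W1: {{q2},{q6},{q2,q5},{q2,q6},{q2,q7},{q5,q6},{q2,q5,q6},{q2,q5,q7}}
  W2: {{q3},{q1,q3},{q3,q7},{q1,q3,q7}} {{q4},{q1,q4}} {{q5},{q6},{q1,q5},{q2,q5},{q2,q6},{q5,q6},{q5,q7},{q2,q5,q6},{q2,q5,q7}}
  W3: {{q6},{q2,q6},{q5,q6},{q2,q5,q6}} {{q7},{q1,q7},{q2,q7},{q3,q7},{q5,q7},{q1,q3,q7},{q2,q5,q7}}
  W4: {{q1},{q1,q3},{q1,q4},{q1,q5},{q1,q7},{q1,q3,q7}}
  W12: {{q6},{q2,q5},{q2,q6},{q5,q6},{q2,q5,q6},{q2,q5,q7}}
  W13: {{q6},{q2,q6},{q5,q6},{q2,q5,q6}} {{q2,q7},{q2,q5,q7}}
  W23: {{q6},{q2,q6},{q5,q6},{q2,q5,q6}} {{q3,q7},{q1,q3,q7}} {{q5,q7},{q2,q5,q7}}
  W24: {{q1,q3},{q1,q3,q7}} {{q1,q4}} {{q1,q5}}
  W34: {{q1,q7},{q1,q3,q7}}
  W123: {{q6},{q2,q6},{q5,q6},{q2,q5,q6}} {{q2,q5,q7}}
  W234: {{q1,q3,q7}}
C dims 7,10,3; δ0: rk 6, SNF 1^6; δ1: rk 3, SNF 1^3
degree 0: 7−6−0 = 1 → Ȟ^0 ≅ Z
degree 1: 10−3−6 = 1 → Ȟ^1 ≅ Z
degree 2: 3−0−3 = 0 → Ȟ^2 ≅ 0


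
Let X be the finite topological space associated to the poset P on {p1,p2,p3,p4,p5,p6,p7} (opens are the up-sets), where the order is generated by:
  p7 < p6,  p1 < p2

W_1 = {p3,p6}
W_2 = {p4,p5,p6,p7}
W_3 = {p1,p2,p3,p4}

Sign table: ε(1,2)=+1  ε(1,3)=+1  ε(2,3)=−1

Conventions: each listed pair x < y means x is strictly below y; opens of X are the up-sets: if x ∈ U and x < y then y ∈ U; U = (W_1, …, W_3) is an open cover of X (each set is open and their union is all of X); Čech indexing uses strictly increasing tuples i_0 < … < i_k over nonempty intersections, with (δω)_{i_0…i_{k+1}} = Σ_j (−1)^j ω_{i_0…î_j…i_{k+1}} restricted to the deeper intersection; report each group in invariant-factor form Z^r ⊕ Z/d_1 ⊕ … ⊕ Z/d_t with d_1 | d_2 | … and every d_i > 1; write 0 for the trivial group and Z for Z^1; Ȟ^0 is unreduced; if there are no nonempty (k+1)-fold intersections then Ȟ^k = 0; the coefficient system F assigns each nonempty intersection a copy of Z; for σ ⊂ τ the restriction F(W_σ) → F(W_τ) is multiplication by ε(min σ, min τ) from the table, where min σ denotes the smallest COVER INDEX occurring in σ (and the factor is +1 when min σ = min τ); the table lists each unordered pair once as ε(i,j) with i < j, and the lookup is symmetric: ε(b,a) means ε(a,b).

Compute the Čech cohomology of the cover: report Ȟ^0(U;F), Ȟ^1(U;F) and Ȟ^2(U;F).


nonempty intersections:
  W12={p6} W13={p3} W23={p4}
C dims 3,3; δ0: rk 3, SNF 1^2·2
Ȟ^0: (3−3)−0=0 ⇒ 0
Ȟ^1: (3−0)−3=0 plus torsion [2] ⇒ Z/2
Ȟ^2: (0−0)−0=0 ⇒ 0

Ȟ^0 = 0,  Ȟ^1 = Z/2,  Ȟ^2 = 0


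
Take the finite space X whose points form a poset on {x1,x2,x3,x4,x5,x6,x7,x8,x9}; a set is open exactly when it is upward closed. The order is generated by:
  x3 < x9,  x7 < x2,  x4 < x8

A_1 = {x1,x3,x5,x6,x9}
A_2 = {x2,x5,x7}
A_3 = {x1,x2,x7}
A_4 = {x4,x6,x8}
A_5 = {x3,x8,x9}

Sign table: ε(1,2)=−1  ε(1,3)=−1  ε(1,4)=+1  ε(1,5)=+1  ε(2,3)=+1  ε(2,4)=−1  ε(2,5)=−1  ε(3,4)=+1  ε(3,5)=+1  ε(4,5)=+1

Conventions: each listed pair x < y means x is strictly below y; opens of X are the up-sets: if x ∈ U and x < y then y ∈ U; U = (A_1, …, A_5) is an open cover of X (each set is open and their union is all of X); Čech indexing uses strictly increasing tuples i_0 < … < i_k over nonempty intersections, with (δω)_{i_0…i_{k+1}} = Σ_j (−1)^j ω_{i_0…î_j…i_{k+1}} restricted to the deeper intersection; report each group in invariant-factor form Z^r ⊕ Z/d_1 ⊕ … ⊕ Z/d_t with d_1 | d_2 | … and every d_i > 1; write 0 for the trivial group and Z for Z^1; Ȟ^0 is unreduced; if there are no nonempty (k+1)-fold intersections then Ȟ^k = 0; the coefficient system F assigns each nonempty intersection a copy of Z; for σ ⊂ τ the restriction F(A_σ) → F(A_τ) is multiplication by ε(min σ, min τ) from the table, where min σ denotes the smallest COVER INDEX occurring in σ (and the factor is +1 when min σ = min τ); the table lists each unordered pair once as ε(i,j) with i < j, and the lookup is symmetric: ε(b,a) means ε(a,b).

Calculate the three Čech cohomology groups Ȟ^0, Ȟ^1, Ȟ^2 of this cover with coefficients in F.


nerve of the cover:
  A12={x5} A13={x1} A14={x6} A15={x3,x9} A23={x2,x7} A45={x8}
C dims 5,6; δ0: rk 4, SNF 1^4
Ȟ^0 = (5 − 4) − 0 = 1, so Ȟ^0 ≅ Z
Ȟ^1 = (6 − 0) − 4 = 2, so Ȟ^1 ≅ Z^2
Ȟ^2 = (0 − 0) − 0 = 0, so Ȟ^2 ≅ 0

Ȟ^0(U;F) ≅ Z,  Ȟ^1(U;F) ≅ Z^2,  Ȟ^2(U;F) ≅ 0


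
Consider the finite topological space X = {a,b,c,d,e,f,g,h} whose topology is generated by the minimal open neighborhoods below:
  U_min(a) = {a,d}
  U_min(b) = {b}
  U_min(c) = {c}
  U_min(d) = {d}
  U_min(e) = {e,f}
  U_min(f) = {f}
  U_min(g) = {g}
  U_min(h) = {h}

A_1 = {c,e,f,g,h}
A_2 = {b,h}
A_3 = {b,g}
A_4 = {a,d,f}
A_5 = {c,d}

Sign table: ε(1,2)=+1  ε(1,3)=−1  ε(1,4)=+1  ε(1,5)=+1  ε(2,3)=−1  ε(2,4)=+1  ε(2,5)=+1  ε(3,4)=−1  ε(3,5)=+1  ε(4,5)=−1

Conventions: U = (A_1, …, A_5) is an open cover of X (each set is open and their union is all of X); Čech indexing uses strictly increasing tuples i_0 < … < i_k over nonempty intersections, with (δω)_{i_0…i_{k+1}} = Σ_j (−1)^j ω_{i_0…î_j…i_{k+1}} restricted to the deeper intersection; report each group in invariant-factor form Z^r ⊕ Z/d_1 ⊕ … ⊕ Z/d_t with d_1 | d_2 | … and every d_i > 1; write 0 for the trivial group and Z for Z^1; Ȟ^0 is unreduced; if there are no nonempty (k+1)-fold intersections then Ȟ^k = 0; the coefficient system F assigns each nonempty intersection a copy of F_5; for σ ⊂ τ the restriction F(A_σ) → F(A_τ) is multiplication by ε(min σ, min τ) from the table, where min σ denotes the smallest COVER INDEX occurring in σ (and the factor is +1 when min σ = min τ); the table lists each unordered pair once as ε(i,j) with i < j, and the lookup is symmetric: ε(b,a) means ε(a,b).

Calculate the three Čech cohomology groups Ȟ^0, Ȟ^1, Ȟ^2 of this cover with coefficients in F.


nerve simplices:
  A12={h} A13={g} A14={f} A15={c} A23={b} A45={d}
C dims 5,6; δ0: rk_F5 5
degree 0: 5−5−0 = 0 → Ȟ^0 ≅ 0
degree 1: 6−0−5 = 1 → Ȟ^1 ≅ Z/5
degree 2: 0−0−0 = 0 → Ȟ^2 ≅ 0

Ȟ^0 ≅ 0,  Ȟ^1 ≅ Z/5,  Ȟ^2 ≅ 0


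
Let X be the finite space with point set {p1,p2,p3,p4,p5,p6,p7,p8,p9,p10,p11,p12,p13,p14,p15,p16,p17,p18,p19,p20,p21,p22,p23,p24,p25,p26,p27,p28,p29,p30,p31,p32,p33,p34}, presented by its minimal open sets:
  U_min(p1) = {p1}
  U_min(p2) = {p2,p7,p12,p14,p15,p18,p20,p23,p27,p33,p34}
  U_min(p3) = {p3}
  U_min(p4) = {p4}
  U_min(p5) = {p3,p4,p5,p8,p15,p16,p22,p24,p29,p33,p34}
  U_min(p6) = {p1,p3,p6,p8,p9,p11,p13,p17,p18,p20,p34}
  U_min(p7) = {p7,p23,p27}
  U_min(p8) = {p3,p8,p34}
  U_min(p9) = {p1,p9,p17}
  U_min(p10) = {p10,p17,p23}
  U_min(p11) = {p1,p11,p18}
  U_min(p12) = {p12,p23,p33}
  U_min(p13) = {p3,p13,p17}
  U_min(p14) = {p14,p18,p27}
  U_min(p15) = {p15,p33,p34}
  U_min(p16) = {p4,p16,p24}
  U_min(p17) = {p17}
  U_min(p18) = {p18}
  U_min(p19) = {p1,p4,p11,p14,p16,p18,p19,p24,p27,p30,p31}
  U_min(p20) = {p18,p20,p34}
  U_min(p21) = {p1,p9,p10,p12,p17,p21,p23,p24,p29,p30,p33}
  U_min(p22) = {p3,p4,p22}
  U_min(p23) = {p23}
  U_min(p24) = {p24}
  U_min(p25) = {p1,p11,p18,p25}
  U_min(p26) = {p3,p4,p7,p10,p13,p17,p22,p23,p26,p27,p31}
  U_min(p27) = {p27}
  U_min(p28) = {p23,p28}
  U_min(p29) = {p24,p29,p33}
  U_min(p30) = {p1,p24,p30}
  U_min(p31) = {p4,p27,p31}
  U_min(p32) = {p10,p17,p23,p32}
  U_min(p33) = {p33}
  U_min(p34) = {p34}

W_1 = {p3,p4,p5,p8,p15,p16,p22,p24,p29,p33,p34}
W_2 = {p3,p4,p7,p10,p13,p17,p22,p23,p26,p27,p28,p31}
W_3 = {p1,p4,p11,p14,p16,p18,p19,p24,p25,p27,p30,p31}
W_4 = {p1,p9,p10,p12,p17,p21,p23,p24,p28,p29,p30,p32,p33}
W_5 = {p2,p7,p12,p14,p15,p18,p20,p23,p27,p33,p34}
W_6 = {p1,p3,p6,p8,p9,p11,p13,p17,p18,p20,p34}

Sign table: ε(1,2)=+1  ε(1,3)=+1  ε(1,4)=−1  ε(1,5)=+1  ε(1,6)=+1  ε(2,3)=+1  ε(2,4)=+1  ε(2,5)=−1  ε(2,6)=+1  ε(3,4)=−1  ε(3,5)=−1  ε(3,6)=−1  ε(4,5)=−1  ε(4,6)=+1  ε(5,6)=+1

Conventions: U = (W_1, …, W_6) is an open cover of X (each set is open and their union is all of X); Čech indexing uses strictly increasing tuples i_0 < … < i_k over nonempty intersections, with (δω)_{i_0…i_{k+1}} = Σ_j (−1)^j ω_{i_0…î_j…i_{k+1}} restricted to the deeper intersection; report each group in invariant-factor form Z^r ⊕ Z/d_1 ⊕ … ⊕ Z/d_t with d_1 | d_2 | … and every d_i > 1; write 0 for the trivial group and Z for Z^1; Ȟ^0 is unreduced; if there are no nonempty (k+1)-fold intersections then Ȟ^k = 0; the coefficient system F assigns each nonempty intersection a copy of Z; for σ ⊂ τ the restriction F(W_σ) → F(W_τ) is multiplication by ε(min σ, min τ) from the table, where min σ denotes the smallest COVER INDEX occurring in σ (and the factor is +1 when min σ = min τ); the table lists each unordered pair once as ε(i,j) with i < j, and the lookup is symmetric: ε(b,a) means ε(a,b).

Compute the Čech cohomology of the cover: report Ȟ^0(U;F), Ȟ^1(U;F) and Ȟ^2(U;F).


nonempty overlaps:
  W12={p3,p4,p22} W13={p4,p16,p24} W14={p24,p29,p33} W15={p15,p33,p34} W16={p3,p8,p34} W23={p4,p27,p31} W24={p10,p17,p23,p28} W25={p7,p23,p27} W26={p3,p13,p17} W34={p1,p24,p30} W35={p14,p18,p27} W36={p1,p11,p18} W45={p12,p23,p33} W46={p1,p9,p17} W56={p18,p20,p34}
  W123={p4} W126={p3} W134={p24} W145={p33} W156={p34} W235={p27} W245={p23} W246={p17} W346={p1} W356={p18}
C dims 6,15,10; δ0: rk 6, SNF 1^5·2; δ1: rk 9, SNF 1^9
degree 0: 6−6−0 = 0 → Ȟ^0 ≅ 0
degree 1: 15−9−6 = 0 plus torsion [2] → Ȟ^1 ≅ Z/2
degree 2: 10−0−9 = 1 → Ȟ^2 ≅ Z

Ȟ^0 ≅ 0, Ȟ^1 ≅ Z/2, Ȟ^2 ≅ Z


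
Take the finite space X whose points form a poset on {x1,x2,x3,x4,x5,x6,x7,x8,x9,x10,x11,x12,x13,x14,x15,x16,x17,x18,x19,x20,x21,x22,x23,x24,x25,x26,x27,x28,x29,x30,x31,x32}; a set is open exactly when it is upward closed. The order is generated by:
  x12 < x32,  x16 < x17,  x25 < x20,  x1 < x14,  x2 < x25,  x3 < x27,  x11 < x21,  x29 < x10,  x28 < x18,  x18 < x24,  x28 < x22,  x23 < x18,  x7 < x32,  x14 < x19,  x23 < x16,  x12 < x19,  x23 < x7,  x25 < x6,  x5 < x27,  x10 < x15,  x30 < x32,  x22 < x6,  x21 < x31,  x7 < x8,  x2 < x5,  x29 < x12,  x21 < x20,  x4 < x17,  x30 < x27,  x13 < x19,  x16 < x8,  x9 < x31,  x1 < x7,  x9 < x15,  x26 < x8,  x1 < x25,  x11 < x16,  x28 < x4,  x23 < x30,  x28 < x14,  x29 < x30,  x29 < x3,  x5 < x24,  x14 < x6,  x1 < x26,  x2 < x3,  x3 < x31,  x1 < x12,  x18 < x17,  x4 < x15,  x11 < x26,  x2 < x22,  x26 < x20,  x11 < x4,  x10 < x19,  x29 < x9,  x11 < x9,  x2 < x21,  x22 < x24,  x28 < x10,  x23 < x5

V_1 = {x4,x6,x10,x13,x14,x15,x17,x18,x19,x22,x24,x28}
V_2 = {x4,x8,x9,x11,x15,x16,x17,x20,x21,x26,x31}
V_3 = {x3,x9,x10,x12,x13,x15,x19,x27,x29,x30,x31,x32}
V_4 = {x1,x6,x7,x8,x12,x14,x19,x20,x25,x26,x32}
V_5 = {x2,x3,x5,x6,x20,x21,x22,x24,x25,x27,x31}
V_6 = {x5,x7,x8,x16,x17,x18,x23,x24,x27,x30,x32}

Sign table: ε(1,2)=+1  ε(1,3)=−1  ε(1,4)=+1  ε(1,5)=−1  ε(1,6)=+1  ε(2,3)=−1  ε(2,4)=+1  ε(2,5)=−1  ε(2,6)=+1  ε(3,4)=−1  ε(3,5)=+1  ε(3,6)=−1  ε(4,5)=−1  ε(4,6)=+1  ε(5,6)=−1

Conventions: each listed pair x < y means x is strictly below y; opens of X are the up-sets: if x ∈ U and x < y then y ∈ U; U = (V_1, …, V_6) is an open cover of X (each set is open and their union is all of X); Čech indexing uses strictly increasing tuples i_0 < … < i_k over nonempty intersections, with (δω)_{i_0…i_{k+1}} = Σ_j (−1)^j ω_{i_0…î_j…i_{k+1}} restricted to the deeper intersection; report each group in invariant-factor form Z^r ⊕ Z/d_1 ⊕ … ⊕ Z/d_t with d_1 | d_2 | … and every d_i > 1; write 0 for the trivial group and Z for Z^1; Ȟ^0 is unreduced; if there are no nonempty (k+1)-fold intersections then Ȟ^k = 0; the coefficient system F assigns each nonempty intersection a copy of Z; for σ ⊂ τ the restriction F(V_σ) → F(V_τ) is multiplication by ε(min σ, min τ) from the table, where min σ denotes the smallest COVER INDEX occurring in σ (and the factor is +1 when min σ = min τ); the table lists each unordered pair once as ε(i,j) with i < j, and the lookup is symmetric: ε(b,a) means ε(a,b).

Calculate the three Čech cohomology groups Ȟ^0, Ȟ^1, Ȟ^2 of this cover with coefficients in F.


Ȟ^0 = Z; Ȟ^1 = 0; Ȟ^2 = Z/2

intersection data:
  V12={x4,x15,x17} V13={x10,x13,x15,x19} V14={x6,x14,x19} V15={x6,x22,x24} V16={x17,x18,x24} V23={x9,x15,x31} V24={x8,x20,x26} V25={x20,x21,x31} V26={x8,x16,x17} V34={x12,x19,x32} V35={x3,x27,x31} V36={x27,x30,x32} V45={x6,x20,x25} V46={x7,x8,x32} V56={x5,x24,x27}
  V123={x15} V126={x17} V134={x19} V145={x6} V156={x24} V235={x31} V245={x20} V246={x8} V346={x32} V356={x27}
C dims 6,15,10; δ0: rk 5, SNF 1^5; δ1: rk 10, SNF 1^9·2
Ȟ^0 = (6 − 5) − 0 = 1, so Ȟ^0 ≅ Z
Ȟ^1 = (15 − 10) − 5 = 0, so Ȟ^1 ≅ 0
Ȟ^2 = (10 − 0) − 10 = 0 plus torsion [2], so Ȟ^2 ≅ Z/2


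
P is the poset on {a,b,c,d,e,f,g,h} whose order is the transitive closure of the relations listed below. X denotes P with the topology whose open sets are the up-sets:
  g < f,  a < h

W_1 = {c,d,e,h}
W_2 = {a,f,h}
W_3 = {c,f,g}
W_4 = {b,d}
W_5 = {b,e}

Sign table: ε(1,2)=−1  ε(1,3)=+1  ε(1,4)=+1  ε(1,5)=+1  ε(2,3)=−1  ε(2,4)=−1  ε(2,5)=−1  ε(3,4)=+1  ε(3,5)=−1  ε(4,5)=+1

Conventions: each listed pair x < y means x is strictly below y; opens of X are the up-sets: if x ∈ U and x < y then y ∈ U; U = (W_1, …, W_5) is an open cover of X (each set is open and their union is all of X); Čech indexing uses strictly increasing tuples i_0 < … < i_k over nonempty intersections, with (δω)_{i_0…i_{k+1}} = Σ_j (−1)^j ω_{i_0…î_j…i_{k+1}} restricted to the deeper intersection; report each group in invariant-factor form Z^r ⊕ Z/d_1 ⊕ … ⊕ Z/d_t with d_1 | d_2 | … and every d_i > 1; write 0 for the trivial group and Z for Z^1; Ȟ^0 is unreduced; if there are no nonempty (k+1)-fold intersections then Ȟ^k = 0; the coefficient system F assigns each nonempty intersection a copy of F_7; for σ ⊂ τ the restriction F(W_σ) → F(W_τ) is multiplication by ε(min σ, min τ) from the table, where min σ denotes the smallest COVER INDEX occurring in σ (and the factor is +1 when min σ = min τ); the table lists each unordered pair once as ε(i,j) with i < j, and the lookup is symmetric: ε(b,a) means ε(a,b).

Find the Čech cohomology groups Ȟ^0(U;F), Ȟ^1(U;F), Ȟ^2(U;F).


Ȟ^0(U;F) ≅ Z/7, Ȟ^1(U;F) ≅ Z/7 ⊕ Z/7, Ȟ^2(U;F) ≅ 0

nonempty intersections:
  W12={h} W13={c} W14={d} W15={e} W23={f} W45={b}
C dims 5,6; δ0: rk_F7 4
Ȟ^0: (5−4)−0=1 ⇒ Z/7
Ȟ^1: (6−0)−4=2 ⇒ Z/7 ⊕ Z/7
Ȟ^2: (0−0)−0=0 ⇒ 0


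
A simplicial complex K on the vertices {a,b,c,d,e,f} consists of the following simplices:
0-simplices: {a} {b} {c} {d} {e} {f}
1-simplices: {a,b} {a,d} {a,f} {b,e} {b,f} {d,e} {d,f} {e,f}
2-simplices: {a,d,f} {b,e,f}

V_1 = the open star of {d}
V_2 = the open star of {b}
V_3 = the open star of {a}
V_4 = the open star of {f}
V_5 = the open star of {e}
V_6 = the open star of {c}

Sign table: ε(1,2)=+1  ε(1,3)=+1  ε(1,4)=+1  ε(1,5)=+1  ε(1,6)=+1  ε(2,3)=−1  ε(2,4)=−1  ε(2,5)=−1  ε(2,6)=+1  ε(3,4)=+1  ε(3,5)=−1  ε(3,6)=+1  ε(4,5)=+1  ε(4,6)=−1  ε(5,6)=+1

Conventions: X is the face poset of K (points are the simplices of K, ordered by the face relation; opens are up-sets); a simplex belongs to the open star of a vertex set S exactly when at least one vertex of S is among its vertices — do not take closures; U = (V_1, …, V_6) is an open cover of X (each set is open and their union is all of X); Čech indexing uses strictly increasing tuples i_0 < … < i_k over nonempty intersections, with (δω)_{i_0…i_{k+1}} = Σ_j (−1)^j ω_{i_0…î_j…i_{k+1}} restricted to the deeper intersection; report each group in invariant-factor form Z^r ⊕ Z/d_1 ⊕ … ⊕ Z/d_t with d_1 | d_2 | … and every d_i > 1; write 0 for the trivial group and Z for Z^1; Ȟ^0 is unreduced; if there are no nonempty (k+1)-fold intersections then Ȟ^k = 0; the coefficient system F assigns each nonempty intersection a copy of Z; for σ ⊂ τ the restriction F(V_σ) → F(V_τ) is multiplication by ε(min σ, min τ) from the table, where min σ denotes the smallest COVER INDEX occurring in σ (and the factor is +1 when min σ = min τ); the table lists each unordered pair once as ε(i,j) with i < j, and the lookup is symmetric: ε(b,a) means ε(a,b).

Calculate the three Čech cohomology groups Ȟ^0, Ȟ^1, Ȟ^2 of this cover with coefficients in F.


nerve of the cover:
  V1={{d},{a,d},{d,e},{d,f},{a,d,f}} V2={{b},{a,b},{b,e},{b,f},{b,e,f}} V3={{a},{a,b},{a,d},{a,f},{a,d,f}} V4={{f},{a,f},{b,f},{d,f},{e,f},{a,d,f},{b,e,f}} V5={{e},{b,e},{d,e},{e,f},{b,e,f}} V6={{c}}
  V13={{a,d},{a,d,f}} V14={{d,f},{a,d,f}} V15={{d,e}} V23={{a,b}} V24={{b,f},{b,e,f}} V25={{b,e},{b,e,f}} V34={{a,f},{a,d,f}} V45={{e,f},{b,e,f}}
  V134={{a,d,f}} V245={{b,e,f}}
C dims 6,8,2; δ0: rk 4, SNF 1^4; δ1: rk 2, SNF 1^2
Ȟ^0 = (6 − 4) − 0 = 2, so Ȟ^0 ≅ Z^2
Ȟ^1 = (8 − 2) − 4 = 2, so Ȟ^1 ≅ Z^2
Ȟ^2 = (2 − 0) − 2 = 0, so Ȟ^2 ≅ 0

Ȟ^0(U;F) ≅ Z^2, Ȟ^1(U;F) ≅ Z^2, Ȟ^2(U;F) ≅ 0


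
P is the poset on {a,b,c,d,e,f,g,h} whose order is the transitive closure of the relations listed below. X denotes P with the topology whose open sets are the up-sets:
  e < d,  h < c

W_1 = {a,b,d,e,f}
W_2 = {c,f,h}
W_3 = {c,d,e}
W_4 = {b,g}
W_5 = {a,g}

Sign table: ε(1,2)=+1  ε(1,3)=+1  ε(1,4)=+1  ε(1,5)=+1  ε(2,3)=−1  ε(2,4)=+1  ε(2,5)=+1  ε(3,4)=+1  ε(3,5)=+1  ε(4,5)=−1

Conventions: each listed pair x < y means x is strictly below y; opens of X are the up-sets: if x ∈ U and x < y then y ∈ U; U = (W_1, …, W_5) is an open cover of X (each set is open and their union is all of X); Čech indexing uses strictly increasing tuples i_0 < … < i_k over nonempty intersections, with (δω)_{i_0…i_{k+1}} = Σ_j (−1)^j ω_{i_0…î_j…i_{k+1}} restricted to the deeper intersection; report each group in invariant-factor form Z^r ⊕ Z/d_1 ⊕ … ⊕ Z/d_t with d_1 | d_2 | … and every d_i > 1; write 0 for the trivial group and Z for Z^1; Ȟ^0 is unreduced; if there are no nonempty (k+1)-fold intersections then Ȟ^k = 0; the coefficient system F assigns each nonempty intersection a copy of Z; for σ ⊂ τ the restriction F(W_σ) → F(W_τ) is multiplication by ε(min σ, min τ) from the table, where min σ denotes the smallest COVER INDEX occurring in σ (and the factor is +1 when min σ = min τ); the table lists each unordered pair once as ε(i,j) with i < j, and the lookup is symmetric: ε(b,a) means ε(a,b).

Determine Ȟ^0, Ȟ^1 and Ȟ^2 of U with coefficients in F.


cover nerve:
  W12={f} W13={d,e} W14={b} W15={a} W23={c} W45={g}
C dims 5,6; δ0: rk 5, SNF 1^4·2
Ȟ^0: (5−5)−0=0 ⇒ 0
Ȟ^1: (6−0)−5=1 plus torsion [2] ⇒ Z ⊕ Z/2
Ȟ^2: (0−0)−0=0 ⇒ 0

Ȟ^0(U;F) ≅ 0, Ȟ^1(U;F) ≅ Z ⊕ Z/2, Ȟ^2(U;F) ≅ 0


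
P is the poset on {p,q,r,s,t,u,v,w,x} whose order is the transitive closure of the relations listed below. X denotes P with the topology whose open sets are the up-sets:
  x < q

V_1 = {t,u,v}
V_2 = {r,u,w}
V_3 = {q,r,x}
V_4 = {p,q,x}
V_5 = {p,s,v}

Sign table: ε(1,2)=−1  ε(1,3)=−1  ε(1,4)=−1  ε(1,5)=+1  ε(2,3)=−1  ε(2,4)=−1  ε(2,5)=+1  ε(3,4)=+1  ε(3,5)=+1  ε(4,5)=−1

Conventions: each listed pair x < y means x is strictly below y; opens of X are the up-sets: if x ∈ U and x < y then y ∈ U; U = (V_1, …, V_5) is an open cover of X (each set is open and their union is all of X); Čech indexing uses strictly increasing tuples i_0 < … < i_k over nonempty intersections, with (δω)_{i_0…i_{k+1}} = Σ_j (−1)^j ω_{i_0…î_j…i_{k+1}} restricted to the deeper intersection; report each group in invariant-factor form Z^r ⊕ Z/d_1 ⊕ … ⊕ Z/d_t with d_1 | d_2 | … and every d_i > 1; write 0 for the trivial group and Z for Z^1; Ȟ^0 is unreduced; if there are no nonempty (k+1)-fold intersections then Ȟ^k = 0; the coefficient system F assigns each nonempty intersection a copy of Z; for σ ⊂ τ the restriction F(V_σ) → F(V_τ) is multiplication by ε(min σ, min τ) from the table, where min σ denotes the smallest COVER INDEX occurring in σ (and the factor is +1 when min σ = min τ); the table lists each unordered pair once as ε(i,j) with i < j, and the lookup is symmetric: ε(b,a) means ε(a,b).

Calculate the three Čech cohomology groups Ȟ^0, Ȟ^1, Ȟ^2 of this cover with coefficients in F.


nonempty overlaps:
  V12={u} V15={v} V23={r} V34={q,x} V45={p}
C dims 5,5; δ0: rk 5, SNF 1^4·2
degree 0: 5−5−0 = 0 → Ȟ^0 ≅ 0
degree 1: 5−0−5 = 0 plus torsion [2] → Ȟ^1 ≅ Z/2
degree 2: 0−0−0 = 0 → Ȟ^2 ≅ 0

Ȟ^0(U;F) ≅ 0, Ȟ^1(U;F) ≅ Z/2 and Ȟ^2(U;F) ≅ 0


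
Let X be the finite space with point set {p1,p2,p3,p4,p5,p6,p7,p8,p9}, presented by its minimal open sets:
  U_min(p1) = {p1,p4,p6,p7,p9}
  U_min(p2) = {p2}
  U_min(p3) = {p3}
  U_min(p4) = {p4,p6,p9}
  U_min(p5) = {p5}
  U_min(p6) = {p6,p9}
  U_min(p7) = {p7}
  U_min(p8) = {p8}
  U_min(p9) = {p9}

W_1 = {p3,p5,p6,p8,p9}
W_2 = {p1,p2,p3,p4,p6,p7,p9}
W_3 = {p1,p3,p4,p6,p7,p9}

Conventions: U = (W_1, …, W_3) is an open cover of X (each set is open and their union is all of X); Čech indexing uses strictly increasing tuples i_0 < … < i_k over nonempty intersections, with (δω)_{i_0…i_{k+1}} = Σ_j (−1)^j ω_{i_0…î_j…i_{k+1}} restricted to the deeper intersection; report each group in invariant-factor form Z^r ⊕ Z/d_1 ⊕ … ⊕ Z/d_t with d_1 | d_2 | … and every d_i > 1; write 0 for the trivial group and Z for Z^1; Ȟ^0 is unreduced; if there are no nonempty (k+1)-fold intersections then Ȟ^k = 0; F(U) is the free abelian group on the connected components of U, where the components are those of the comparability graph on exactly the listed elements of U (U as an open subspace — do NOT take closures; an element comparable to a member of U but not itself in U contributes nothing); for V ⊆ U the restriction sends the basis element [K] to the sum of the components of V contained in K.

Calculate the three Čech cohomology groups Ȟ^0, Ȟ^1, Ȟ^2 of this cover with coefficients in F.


nerve of the cover:
  W12={p3,p6,p9} W13={p3,p6,p9} W23={p1,p3,p4,p6,p7,p9}
  W123={p3,p6,p9}
components per intersection:
  W1: {p3} {p5} {p6,p9} {p8}
  W2: {p1,p4,p6,p7,p9} {p2} {p3}
  W3: {p1,p4,p6,p7,p9} {p3}
  W12: {p3} {p6,p9}
  W13: {p3} {p6,p9}
  W23: {p1,p4,p6,p7,p9} {p3}
  W123: {p3} {p6,p9}
C dims 9,6,2; δ0: rk 4, SNF 1^4; δ1: rk 2, SNF 1^2
Ȟ^0 = (9 − 4) − 0 = 5, so Ȟ^0 ≅ Z^5
Ȟ^1 = (6 − 2) − 4 = 0, so Ȟ^1 ≅ 0
Ȟ^2 = (2 − 0) − 2 = 0, so Ȟ^2 ≅ 0

Ȟ^0(U;F) ≅ Z^5; Ȟ^1(U;F) ≅ 0; Ȟ^2(U;F) ≅ 0
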